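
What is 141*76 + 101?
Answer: 10817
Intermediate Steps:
141*76 + 101 = 10716 + 101 = 10817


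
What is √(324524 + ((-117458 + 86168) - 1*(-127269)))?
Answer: √420503 ≈ 648.46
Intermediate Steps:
√(324524 + ((-117458 + 86168) - 1*(-127269))) = √(324524 + (-31290 + 127269)) = √(324524 + 95979) = √420503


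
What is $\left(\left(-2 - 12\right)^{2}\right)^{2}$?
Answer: $38416$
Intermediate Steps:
$\left(\left(-2 - 12\right)^{2}\right)^{2} = \left(\left(-14\right)^{2}\right)^{2} = 196^{2} = 38416$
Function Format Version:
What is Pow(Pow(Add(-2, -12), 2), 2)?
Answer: 38416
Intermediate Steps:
Pow(Pow(Add(-2, -12), 2), 2) = Pow(Pow(-14, 2), 2) = Pow(196, 2) = 38416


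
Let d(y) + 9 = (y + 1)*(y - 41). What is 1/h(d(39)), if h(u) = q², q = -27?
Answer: 1/729 ≈ 0.0013717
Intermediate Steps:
d(y) = -9 + (1 + y)*(-41 + y) (d(y) = -9 + (y + 1)*(y - 41) = -9 + (1 + y)*(-41 + y))
h(u) = 729 (h(u) = (-27)² = 729)
1/h(d(39)) = 1/729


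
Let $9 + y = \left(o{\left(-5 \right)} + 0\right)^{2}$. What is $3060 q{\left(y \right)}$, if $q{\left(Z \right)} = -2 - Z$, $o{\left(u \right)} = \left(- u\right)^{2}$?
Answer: $-1891080$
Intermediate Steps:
$o{\left(u \right)} = u^{2}$
$y = 616$ ($y = -9 + \left(\left(-5\right)^{2} + 0\right)^{2} = -9 + \left(25 + 0\right)^{2} = -9 + 25^{2} = -9 + 625 = 616$)
$3060 q{\left(y \right)} = 3060 \left(-2 - 616\right) = 3060 \left(-618\right) = -1891080$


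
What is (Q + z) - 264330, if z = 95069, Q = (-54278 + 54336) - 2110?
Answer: -171313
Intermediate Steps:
Q = -2052 (Q = 58 - 2110 = -2052)
(Q + z) - 264330 = (-2052 + 95069) - 264330 = 93017 - 264330 = -171313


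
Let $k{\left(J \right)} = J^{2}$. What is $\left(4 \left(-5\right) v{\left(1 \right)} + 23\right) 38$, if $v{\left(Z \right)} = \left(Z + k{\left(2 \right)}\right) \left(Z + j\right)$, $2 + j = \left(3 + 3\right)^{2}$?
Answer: $-132126$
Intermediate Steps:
$j = 34$ ($j = -2 + \left(3 + 3\right)^{2} = -2 + 6^{2} = -2 + 36 = 34$)
$v{\left(Z \right)} = \left(4 + Z\right) \left(34 + Z\right)$ ($v{\left(Z \right)} = \left(Z + 2^{2}\right) \left(Z + 34\right) = \left(Z + 4\right) \left(34 + Z\right) = \left(4 + Z\right) \left(34 + Z\right)$)
$\left(4 \left(-5\right) v{\left(1 \right)} + 23\right) 38 = \left(4 \left(-5\right) \left(136 + 1^{2} + 38 \cdot 1\right) + 23\right) 38 = \left(- 20 \left(136 + 1 + 38\right) + 23\right) 38 = \left(\left(-20\right) 175 + 23\right) 38 = \left(-3500 + 23\right) 38 = \left(-3477\right) 38 = -132126$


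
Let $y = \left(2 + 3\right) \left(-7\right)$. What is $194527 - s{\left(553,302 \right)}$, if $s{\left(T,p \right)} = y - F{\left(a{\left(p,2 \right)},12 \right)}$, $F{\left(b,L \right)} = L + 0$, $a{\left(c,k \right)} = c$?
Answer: $194574$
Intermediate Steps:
$y = -35$ ($y = 5 \left(-7\right) = -35$)
$F{\left(b,L \right)} = L$
$s{\left(T,p \right)} = -47$ ($s{\left(T,p \right)} = -35 - 12 = -47$)
$194527 - s{\left(553,302 \right)} = 194527 - -47 = 194527 + 47 = 194574$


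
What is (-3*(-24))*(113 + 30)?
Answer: 10296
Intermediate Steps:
(-3*(-24))*(113 + 30) = 72*143 = 10296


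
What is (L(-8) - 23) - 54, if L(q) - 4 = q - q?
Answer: -73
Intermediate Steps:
L(q) = 4 (L(q) = 4 + (q - q) = 4 + 0 = 4)
(L(-8) - 23) - 54 = (4 - 23) - 54 = -19 - 54 = -73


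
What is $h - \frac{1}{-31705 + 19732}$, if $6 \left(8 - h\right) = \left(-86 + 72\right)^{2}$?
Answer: $- \frac{295333}{11973} \approx -24.667$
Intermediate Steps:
$h = - \frac{74}{3}$ ($h = 8 - \frac{\left(-86 + 72\right)^{2}}{6} = 8 - \frac{\left(-14\right)^{2}}{6} = 8 - \frac{98}{3} = - \frac{74}{3} \approx -24.667$)
$h - \frac{1}{-31705 + 19732} = - \frac{74}{3} - \frac{1}{-31705 + 19732} = - \frac{74}{3} - \frac{1}{-11973} = - \frac{74}{3} - - \frac{1}{11973} = - \frac{74}{3} + \frac{1}{11973} = - \frac{295333}{11973}$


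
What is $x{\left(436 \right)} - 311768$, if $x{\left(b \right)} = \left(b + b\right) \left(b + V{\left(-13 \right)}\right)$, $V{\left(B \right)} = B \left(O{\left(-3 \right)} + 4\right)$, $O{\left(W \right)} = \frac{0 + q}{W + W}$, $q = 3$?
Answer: $28748$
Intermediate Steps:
$O{\left(W \right)} = \frac{3}{2 W}$ ($O{\left(W \right)} = \frac{0 + 3}{W + W} = \frac{3}{2 W}$)
$V{\left(B \right)} = \frac{7 B}{2}$ ($V{\left(B \right)} = B \left(\frac{3}{2 \left(-3\right)} + 4\right) = B \left(\frac{3}{2} \left(- \frac{1}{3}\right) + 4\right) = B \left(- \frac{1}{2} + 4\right) = B \frac{7}{2} = \frac{7 B}{2}$)
$x{\left(b \right)} = 2 b \left(- \frac{91}{2} + b\right)$ ($x{\left(b \right)} = \left(b + b\right) \left(b + \frac{7}{2} \left(-13\right)\right) = 2 b \left(b - \frac{91}{2}\right) = 2 b \left(- \frac{91}{2} + b\right)$)
$x{\left(436 \right)} - 311768 = 436 \left(-91 + 2 \cdot 436\right) - 311768 = 436 \left(-91 + 872\right) - 311768 = 436 \cdot 781 - 311768 = 340516 - 311768 = 28748$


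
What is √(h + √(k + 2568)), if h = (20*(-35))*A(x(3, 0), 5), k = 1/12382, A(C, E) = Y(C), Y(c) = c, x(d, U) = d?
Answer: √(-321959240400 + 12382*√393710169214)/12382 ≈ 45.269*I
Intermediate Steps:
A(C, E) = C
k = 1/12382 ≈ 8.0762e-5
h = -2100 (h = (20*(-35))*3 = -700*3 = -2100)
√(h + √(k + 2568)) = √(-2100 + √(1/12382 + 2568)) = √(-2100 + √(31796977/12382)) = √(-2100 + √393710169214/12382)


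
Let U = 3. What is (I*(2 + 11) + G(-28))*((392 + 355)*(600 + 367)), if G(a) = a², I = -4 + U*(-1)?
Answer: 500587857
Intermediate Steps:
I = -7 (I = -4 + 3*(-1) = -4 - 3 = -7)
(I*(2 + 11) + G(-28))*((392 + 355)*(600 + 367)) = (-7*(2 + 11) + (-28)²)*((392 + 355)*(600 + 367)) = (-7*13 + 784)*(747*967) = (-91 + 784)*722349 = 693*722349 = 500587857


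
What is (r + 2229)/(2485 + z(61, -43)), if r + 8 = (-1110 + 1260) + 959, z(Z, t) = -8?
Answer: 3330/2477 ≈ 1.3444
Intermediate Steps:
r = 1101 (r = -8 + ((-1110 + 1260) + 959) = -8 + (150 + 959) = -8 + 1109 = 1101)
(r + 2229)/(2485 + z(61, -43)) = (1101 + 2229)/(2485 - 8) = 3330/2477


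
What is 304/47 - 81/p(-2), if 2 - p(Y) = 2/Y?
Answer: -965/47 ≈ -20.532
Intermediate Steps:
p(Y) = 2 - 2/Y
304/47 - 81/p(-2) = 304/47 - 81/(2 - 2/(-2)) = 304*(1/47) - 81/(2 - 2*(-½)) = 304/47 - 81/(2 + 1) = 304/47 - 81/3 = 304/47 - 81*⅓ = 304/47 - 27 = -965/47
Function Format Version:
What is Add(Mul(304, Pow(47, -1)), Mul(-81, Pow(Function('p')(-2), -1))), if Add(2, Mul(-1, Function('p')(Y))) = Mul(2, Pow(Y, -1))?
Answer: Rational(-965, 47) ≈ -20.532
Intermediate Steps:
Function('p')(Y) = Add(2, Mul(-2, Pow(Y, -1))) (Function('p')(Y) = Add(2, Mul(-1, Mul(2, Pow(Y, -1)))) = Add(2, Mul(-2, Pow(Y, -1))))
Add(Mul(304, Pow(47, -1)), Mul(-81, Pow(Function('p')(-2), -1))) = Add(Mul(304, Pow(47, -1)), Mul(-81, Pow(Add(2, Mul(-2, Pow(-2, -1))), -1))) = Add(Mul(304, Rational(1, 47)), Mul(-81, Pow(Add(2, Mul(-2, Rational(-1, 2))), -1))) = Add(Rational(304, 47), Mul(-81, Pow(Add(2, 1), -1))) = Add(Rational(304, 47), Mul(-81, Pow(3, -1))) = Add(Rational(304, 47), Mul(-81, Rational(1, 3))) = Add(Rational(304, 47), -27) = Rational(-965, 47)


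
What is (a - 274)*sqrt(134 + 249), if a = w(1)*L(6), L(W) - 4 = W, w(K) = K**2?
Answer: -264*sqrt(383) ≈ -5166.6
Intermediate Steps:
L(W) = 4 + W
a = 10 (a = 1**2*(4 + 6) = 1*10 = 10)
(a - 274)*sqrt(134 + 249) = (10 - 274)*sqrt(134 + 249) = -264*sqrt(383)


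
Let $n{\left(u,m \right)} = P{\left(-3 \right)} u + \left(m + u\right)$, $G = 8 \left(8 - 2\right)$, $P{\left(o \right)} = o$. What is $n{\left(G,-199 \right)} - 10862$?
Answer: $-11157$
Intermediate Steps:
$G = 48$ ($G = 8 \cdot 6 = 48$)
$n{\left(u,m \right)} = m - 2 u$ ($n{\left(u,m \right)} = - 3 u + \left(m + u\right) = m - 2 u$)
$n{\left(G,-199 \right)} - 10862 = \left(-199 - 96\right) - 10862 = -295 - 10862 = -11157$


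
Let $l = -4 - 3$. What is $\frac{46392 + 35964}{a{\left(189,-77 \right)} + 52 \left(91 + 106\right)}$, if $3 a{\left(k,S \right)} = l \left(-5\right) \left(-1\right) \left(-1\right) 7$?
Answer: $\frac{247068}{30977} \approx 7.9759$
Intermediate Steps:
$l = -7$
$a{\left(k,S \right)} = \frac{245}{3}$ ($a{\left(k,S \right)} = \frac{\left(-7\right) \left(-5\right) \left(-1\right) \left(-1\right) 7}{3} = \frac{35 \left(-1\right) \left(-1\right) 7}{3} = \frac{\left(-35\right) \left(-1\right) 7}{3} = \frac{35 \cdot 7}{3} = \frac{1}{3} \cdot 245 = \frac{245}{3}$)
$\frac{46392 + 35964}{a{\left(189,-77 \right)} + 52 \left(91 + 106\right)} = \frac{46392 + 35964}{\frac{245}{3} + 52 \left(91 + 106\right)} = \frac{82356}{\frac{245}{3} + 52 \cdot 197} = \frac{82356}{\frac{245}{3} + 10244} = \frac{82356}{\frac{30977}{3}} = 82356 \cdot \frac{3}{30977} = \frac{247068}{30977}$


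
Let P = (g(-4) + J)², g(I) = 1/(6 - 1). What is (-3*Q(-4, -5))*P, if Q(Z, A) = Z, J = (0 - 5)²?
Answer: 190512/25 ≈ 7620.5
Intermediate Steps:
g(I) = ⅕ (g(I) = 1/5 = ⅕)
J = 25 (J = (-5)² = 25)
P = 15876/25 (P = (⅕ + 25)² = (126/5)² = 15876/25 ≈ 635.04)
(-3*Q(-4, -5))*P = -3*(-4)*(15876/25) = 12*(15876/25) = 190512/25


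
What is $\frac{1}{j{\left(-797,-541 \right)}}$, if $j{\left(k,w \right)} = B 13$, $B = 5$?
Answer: $\frac{1}{65} \approx 0.015385$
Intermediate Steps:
$j{\left(k,w \right)} = 65$ ($j{\left(k,w \right)} = 5 \cdot 13 = 65$)
$\frac{1}{j{\left(-797,-541 \right)}} = \frac{1}{65}$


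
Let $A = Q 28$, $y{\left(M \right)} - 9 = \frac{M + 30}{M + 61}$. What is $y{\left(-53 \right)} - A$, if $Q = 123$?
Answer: $- \frac{27503}{8} \approx -3437.9$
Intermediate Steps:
$y{\left(M \right)} = 9 + \frac{30 + M}{61 + M}$ ($y{\left(M \right)} = 9 + \frac{M + 30}{M + 61} = 9 + \frac{30 + M}{61 + M}$)
$A = 3444$ ($A = 123 \cdot 28 = 3444$)
$y{\left(-53 \right)} - A = \frac{579 + 10 \left(-53\right)}{61 - 53} - 3444 = \frac{579 - 530}{8} - 3444 = \frac{1}{8} \cdot 49 - 3444 = \frac{49}{8} - 3444 = - \frac{27503}{8}$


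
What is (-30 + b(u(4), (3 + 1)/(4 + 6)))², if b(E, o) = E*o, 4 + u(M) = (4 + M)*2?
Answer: 15876/25 ≈ 635.04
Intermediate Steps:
u(M) = 4 + 2*M (u(M) = -4 + (4 + M)*2 = -4 + (8 + 2*M) = 4 + 2*M)
(-30 + b(u(4), (3 + 1)/(4 + 6)))² = (-30 + (4 + 2*4)*((3 + 1)/(4 + 6)))² = (-30 + (4 + 8)*(4/10))² = (-30 + 12*(4*(⅒)))² = (-30 + 12*(⅖))² = (-30 + 24/5)² = (-126/5)² = 15876/25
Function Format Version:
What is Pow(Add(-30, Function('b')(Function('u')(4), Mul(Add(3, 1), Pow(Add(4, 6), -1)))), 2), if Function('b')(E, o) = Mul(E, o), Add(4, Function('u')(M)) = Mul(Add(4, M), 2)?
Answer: Rational(15876, 25) ≈ 635.04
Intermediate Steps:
Function('u')(M) = Add(4, Mul(2, M)) (Function('u')(M) = Add(-4, Mul(Add(4, M), 2)) = Add(-4, Add(8, Mul(2, M))) = Add(4, Mul(2, M)))
Pow(Add(-30, Function('b')(Function('u')(4), Mul(Add(3, 1), Pow(Add(4, 6), -1)))), 2) = Pow(Add(-30, Mul(Add(4, Mul(2, 4)), Mul(Add(3, 1), Pow(Add(4, 6), -1)))), 2) = Pow(Add(-30, Mul(Add(4, 8), Mul(4, Pow(10, -1)))), 2) = Pow(Add(-30, Mul(12, Mul(4, Rational(1, 10)))), 2) = Pow(Add(-30, Mul(12, Rational(2, 5))), 2) = Pow(Add(-30, Rational(24, 5)), 2) = Pow(Rational(-126, 5), 2) = Rational(15876, 25)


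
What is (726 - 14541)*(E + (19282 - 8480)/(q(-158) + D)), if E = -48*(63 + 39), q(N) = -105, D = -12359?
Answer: 421596126495/6232 ≈ 6.7650e+7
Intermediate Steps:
E = -4896 (E = -48*102 = -4896)
(726 - 14541)*(E + (19282 - 8480)/(q(-158) + D)) = (726 - 14541)*(-4896 + (19282 - 8480)/(-105 - 12359)) = -13815*(-4896 + 10802/(-12464)) = -13815*(-4896 + 10802*(-1/12464)) = -13815*(-4896 - 5401/6232) = -13815*(-30517273/6232) = 421596126495/6232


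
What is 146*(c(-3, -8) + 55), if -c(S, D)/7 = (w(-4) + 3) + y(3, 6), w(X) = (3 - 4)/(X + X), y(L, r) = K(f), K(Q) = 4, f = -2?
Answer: 2993/4 ≈ 748.25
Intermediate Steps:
y(L, r) = 4
w(X) = -1/(2*X)
c(S, D) = -399/8 (c(S, D) = -7*((-½/(-4) + 3) + 4) = -7*((-½*(-¼) + 3) + 4) = -7*((⅛ + 3) + 4) = -7*(25/8 + 4) = -7*57/8 = -399/8)
146*(c(-3, -8) + 55) = 146*(-399/8 + 55) = 146*(41/8) = 2993/4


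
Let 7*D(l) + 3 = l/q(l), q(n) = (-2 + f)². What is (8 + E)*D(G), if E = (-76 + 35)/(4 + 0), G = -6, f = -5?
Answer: 1377/1372 ≈ 1.0036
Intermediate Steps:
q(n) = 49 (q(n) = (-2 - 5)² = (-7)² = 49)
D(l) = -3/7 + l/343 (D(l) = -3/7 + (l/49)/7 = -3/7 + l/343)
E = -41/4 ≈ -10.250
(8 + E)*D(G) = (8 - 41/4)*(-3/7 + (1/343)*(-6)) = -9*(-3/7 - 6/343)/4 = -9/4*(-153/343) = 1377/1372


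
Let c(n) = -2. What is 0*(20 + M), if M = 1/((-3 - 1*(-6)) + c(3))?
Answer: 0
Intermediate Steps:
M = 1 (M = 1/((-3 - 1*(-6)) - 2) = 1/((-3 + 6) - 2) = 1/(3 - 2) = 1/1 = 1)
0*(20 + M) = 0*(20 + 1) = 0*21 = 0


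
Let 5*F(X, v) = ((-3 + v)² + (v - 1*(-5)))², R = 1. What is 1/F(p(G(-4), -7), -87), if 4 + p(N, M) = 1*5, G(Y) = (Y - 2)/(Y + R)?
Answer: 5/64288324 ≈ 7.7775e-8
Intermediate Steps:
G(Y) = (-2 + Y)/(1 + Y) (G(Y) = (Y - 2)/(Y + 1) = (-2 + Y)/(1 + Y))
p(N, M) = 1 (p(N, M) = -4 + 1*5 = -4 + 5 = 1)
F(X, v) = (5 + v + (-3 + v)²)²/5 (F(X, v) = ((-3 + v)² + (v - 1*(-5)))²/5 = ((-3 + v)² + (v + 5))²/5 = ((-3 + v)² + (5 + v))²/5 = (5 + v + (-3 + v)²)²/5)
1/F(p(G(-4), -7), -87) = 1/((5 - 87 + (-3 - 87)²)²/5) = 1/((5 - 87 + (-90)²)²/5) = 1/((5 - 87 + 8100)²/5) = 1/((⅕)*8018²) = 1/((⅕)*64288324) = 1/(64288324/5) = 5/64288324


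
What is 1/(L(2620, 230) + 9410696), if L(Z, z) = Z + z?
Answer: 1/9413546 ≈ 1.0623e-7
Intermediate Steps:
1/(L(2620, 230) + 9410696) = 1/((2620 + 230) + 9410696) = 1/(2850 + 9410696) = 1/9413546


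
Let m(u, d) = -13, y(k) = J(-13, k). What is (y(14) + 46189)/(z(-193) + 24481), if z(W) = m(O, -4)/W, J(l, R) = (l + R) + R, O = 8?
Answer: 4458686/2362423 ≈ 1.8873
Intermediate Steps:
J(l, R) = l + 2*R (J(l, R) = (R + l) + R = l + 2*R)
y(k) = -13 + 2*k
z(W) = -13/W
(y(14) + 46189)/(z(-193) + 24481) = ((-13 + 2*14) + 46189)/(-13/(-193) + 24481) = ((-13 + 28) + 46189)/(-13*(-1/193) + 24481) = (15 + 46189)/(13/193 + 24481) = 46204/(4724846/193) = 46204*(193/4724846) = 4458686/2362423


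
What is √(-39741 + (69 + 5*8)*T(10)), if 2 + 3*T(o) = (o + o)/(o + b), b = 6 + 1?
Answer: I*√103444167/51 ≈ 199.43*I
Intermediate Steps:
b = 7
T(o) = -⅔ + 2*o/(3*(7 + o)) (T(o) = -⅔ + ((o + o)/(o + 7))/3 = -⅔ + ((2*o)/(7 + o))/3 = -⅔ + (2*o/(7 + o))/3 = -⅔ + 2*o/(3*(7 + o)))
√(-39741 + (69 + 5*8)*T(10)) = √(-39741 + (69 + 5*8)*(-14/(21 + 3*10))) = √(-39741 + (69 + 40)*(-14/(21 + 30))) = √(-39741 + 109*(-14/51)) = √(-39741 - 1526/51) = √(-2028317/51) = I*√103444167/51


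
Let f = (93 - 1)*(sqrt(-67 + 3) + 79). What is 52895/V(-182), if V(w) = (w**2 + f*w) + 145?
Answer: -68208472765/1680771441353 + 7085391040*I/1680771441353 ≈ -0.040582 + 0.0042156*I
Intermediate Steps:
f = 7268 + 736*I (f = 92*(sqrt(-64) + 79) = 92*(8*I + 79) = 92*(79 + 8*I) = 7268 + 736*I ≈ 7268.0 + 736.0*I)
V(w) = 145 + w**2 + w*(7268 + 736*I) (V(w) = (w**2 + (7268 + 736*I)*w) + 145 = (w**2 + w*(7268 + 736*I)) + 145 = 145 + w**2 + w*(7268 + 736*I))
52895/V(-182) = 52895/(145 + (-182)**2 - 182*(7268 + 736*I)) = 52895/(145 + 33124 + (-1322776 - 133952*I)) = 52895/(-1289507 - 133952*I) = 52895*((-1289507 + 133952*I)/1680771441353) = 52895*(-1289507 + 133952*I)/1680771441353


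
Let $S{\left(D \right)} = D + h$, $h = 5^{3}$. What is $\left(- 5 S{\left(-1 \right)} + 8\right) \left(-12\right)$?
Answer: $7344$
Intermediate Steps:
$h = 125$
$S{\left(D \right)} = 125 + D$ ($S{\left(D \right)} = D + 125 = 125 + D$)
$\left(- 5 S{\left(-1 \right)} + 8\right) \left(-12\right) = \left(- 5 \left(125 - 1\right) + 8\right) \left(-12\right) = \left(\left(-5\right) 124 + 8\right) \left(-12\right) = \left(-620 + 8\right) \left(-12\right) = \left(-612\right) \left(-12\right) = 7344$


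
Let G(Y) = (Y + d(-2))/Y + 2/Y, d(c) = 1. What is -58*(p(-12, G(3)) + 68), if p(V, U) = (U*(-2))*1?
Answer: -3712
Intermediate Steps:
G(Y) = 2/Y + (1 + Y)/Y (G(Y) = (Y + 1)/Y + 2/Y = (1 + Y)/Y + 2/Y = 2/Y + (1 + Y)/Y)
p(V, U) = -2*U (p(V, U) = -2*U*1 = -2*U)
-58*(p(-12, G(3)) + 68) = -58*(-2*(3 + 3)/3 + 68) = -58*(-2*6/3 + 68) = -58*(-2*2 + 68) = -58*(-4 + 68) = -58*64 = -3712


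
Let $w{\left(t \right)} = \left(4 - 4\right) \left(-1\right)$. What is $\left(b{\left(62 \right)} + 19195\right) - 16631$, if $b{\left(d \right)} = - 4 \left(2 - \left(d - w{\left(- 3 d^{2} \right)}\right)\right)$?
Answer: $2804$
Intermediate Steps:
$w{\left(t \right)} = 0$ ($w{\left(t \right)} = 0 \left(-1\right) = 0$)
$b{\left(d \right)} = -8 + 4 d$ ($b{\left(d \right)} = - 4 \left(2 + \left(0 - d\right)\right) = - 4 \left(2 - d\right) = -8 + 4 d$)
$\left(b{\left(62 \right)} + 19195\right) - 16631 = \left(\left(-8 + 4 \cdot 62\right) + 19195\right) - 16631 = \left(\left(-8 + 248\right) + 19195\right) - 16631 = \left(240 + 19195\right) - 16631 = 19435 - 16631 = 2804$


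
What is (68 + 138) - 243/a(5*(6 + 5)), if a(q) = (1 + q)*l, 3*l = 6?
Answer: 22829/112 ≈ 203.83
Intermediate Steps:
l = 2 (l = (1/3)*6 = 2)
a(q) = 2 + 2*q (a(q) = (1 + q)*2 = 2 + 2*q)
(68 + 138) - 243/a(5*(6 + 5)) = (68 + 138) - 243/(2 + 2*(5*(6 + 5))) = 206 - 243/(2 + 2*(5*11)) = 206 - 243/(2 + 2*55) = 206 - 243/(2 + 110) = 206 - 243/112 = 22829/112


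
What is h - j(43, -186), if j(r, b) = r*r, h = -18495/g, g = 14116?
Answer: -26118979/14116 ≈ -1850.3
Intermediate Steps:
h = -18495/14116 ≈ -1.3102
j(r, b) = r²
h - j(43, -186) = -18495/14116 - 1*43² = -18495/14116 - 1*1849 = -18495/14116 - 1849 = -26118979/14116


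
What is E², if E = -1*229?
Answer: 52441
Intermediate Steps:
E = -229
E² = (-229)² = 52441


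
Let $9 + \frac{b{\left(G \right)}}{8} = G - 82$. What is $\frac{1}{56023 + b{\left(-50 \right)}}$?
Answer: $\frac{1}{54895} \approx 1.8217 \cdot 10^{-5}$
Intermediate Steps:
$b{\left(G \right)} = -728 + 8 G$ ($b{\left(G \right)} = -72 + 8 \left(G - 82\right) = -72 + 8 \left(-82 + G\right) = -72 + \left(-656 + 8 G\right) = -728 + 8 G$)
$\frac{1}{56023 + b{\left(-50 \right)}} = \frac{1}{56023 + \left(-728 + 8 \left(-50\right)\right)} = \frac{1}{56023 - 1128} = \frac{1}{54895}$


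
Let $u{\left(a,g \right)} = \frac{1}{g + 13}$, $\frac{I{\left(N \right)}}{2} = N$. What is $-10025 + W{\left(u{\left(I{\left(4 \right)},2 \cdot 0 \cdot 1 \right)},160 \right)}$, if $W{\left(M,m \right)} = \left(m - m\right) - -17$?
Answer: $-10008$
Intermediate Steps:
$I{\left(N \right)} = 2 N$
$u{\left(a,g \right)} = \frac{1}{13 + g}$
$W{\left(M,m \right)} = 17$ ($W{\left(M,m \right)} = 0 + 17 = 17$)
$-10025 + W{\left(u{\left(I{\left(4 \right)},2 \cdot 0 \cdot 1 \right)},160 \right)} = -10025 + 17 = -10008$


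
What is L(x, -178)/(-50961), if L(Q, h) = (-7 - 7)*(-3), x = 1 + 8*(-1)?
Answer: -14/16987 ≈ -0.00082416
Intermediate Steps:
x = -7 (x = 1 - 8 = -7)
L(Q, h) = 42 (L(Q, h) = -14*(-3) = 42)
L(x, -178)/(-50961) = 42/(-50961) = 42*(-1/50961) = -14/16987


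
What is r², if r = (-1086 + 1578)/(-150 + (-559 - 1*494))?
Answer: 26896/160801 ≈ 0.16726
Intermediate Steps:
r = -164/401 (r = 492/(-150 + (-559 - 494)) = 492/(-150 - 1053) = 492/(-1203) = 492*(-1/1203) = -164/401 ≈ -0.40898)
r² = (-164/401)² = 26896/160801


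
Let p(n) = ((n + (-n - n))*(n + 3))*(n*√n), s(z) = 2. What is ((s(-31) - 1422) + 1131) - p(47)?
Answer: -289 + 110450*√47 ≈ 7.5692e+5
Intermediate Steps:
p(n) = -n^(5/2)*(3 + n) (p(n) = ((n - 2*n)*(3 + n))*n^(3/2) = ((-n)*(3 + n))*n^(3/2) = (-n*(3 + n))*n^(3/2) = -n^(5/2)*(3 + n))
((s(-31) - 1422) + 1131) - p(47) = ((2 - 1422) + 1131) - 47^(5/2)*(-3 - 1*47) = (-1420 + 1131) - 2209*√47*(-3 - 47) = -289 - 2209*√47*(-50) = -289 - (-110450)*√47 = -289 + 110450*√47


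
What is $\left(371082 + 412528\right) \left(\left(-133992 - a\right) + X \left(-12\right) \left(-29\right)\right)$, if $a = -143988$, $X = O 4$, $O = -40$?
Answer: $-35798439240$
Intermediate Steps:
$X = -160$ ($X = \left(-40\right) 4 = -160$)
$\left(371082 + 412528\right) \left(\left(-133992 - a\right) + X \left(-12\right) \left(-29\right)\right) = \left(371082 + 412528\right) \left(\left(-133992 - -143988\right) + \left(-160\right) \left(-12\right) \left(-29\right)\right) = 783610 \left(\left(-133992 + 143988\right) + 1920 \left(-29\right)\right) = 783610 \left(9996 - 55680\right) = 783610 \left(-45684\right) = -35798439240$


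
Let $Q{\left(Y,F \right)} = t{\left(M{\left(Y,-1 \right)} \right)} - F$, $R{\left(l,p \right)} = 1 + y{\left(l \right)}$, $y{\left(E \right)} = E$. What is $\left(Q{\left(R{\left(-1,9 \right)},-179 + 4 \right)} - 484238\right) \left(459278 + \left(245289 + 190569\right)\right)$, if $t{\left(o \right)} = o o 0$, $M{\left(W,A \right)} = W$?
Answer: $-433302217568$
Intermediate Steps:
$R{\left(l,p \right)} = 1 + l$
$t{\left(o \right)} = 0$ ($t{\left(o \right)} = o^{2} \cdot 0 = 0$)
$Q{\left(Y,F \right)} = - F$ ($Q{\left(Y,F \right)} = 0 - F = - F$)
$\left(Q{\left(R{\left(-1,9 \right)},-179 + 4 \right)} - 484238\right) \left(459278 + \left(245289 + 190569\right)\right) = \left(- (-179 + 4) - 484238\right) \left(459278 + \left(245289 + 190569\right)\right) = \left(\left(-1\right) \left(-175\right) - 484238\right) \left(459278 + 435858\right) = \left(175 - 484238\right) 895136 = \left(-484063\right) 895136 = -433302217568$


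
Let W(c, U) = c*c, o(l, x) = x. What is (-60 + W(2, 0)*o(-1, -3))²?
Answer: 5184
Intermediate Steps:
W(c, U) = c²
(-60 + W(2, 0)*o(-1, -3))² = (-60 + 2²*(-3))² = (-60 + 4*(-3))² = (-60 - 12)² = (-72)² = 5184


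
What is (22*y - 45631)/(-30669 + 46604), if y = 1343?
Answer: -3217/3187 ≈ -1.0094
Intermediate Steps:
(22*y - 45631)/(-30669 + 46604) = (22*1343 - 45631)/(-30669 + 46604) = (29546 - 45631)/15935 = -16085*1/15935 = -3217/3187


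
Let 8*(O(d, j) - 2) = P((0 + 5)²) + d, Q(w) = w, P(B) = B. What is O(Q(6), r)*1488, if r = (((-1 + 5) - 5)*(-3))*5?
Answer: 8742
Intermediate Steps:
r = 15 (r = ((4 - 5)*(-3))*5 = -1*(-3)*5 = 3*5 = 15)
O(d, j) = 41/8 + d/8 (O(d, j) = 2 + ((0 + 5)² + d)/8 = 2 + (5² + d)/8 = 2 + (25 + d)/8 = 2 + (25/8 + d/8) = 41/8 + d/8)
O(Q(6), r)*1488 = (41/8 + (⅛)*6)*1488 = (41/8 + ¾)*1488 = (47/8)*1488 = 8742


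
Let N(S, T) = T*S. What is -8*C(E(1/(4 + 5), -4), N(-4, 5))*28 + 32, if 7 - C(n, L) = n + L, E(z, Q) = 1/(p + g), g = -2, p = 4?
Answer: -5904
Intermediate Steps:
N(S, T) = S*T
E(z, Q) = ½ (E(z, Q) = 1/(4 - 2) = 1/2 = ½)
C(n, L) = 7 - L - n (C(n, L) = 7 - (n + L) = 7 - (L + n) = 7 + (-L - n) = 7 - L - n)
-8*C(E(1/(4 + 5), -4), N(-4, 5))*28 + 32 = -8*(7 - (-4)*5 - 1*½)*28 + 32 = -8*(7 - 1*(-20) - ½)*28 + 32 = -8*(7 + 20 - ½)*28 + 32 = -8*53/2*28 + 32 = -212*28 + 32 = -5936 + 32 = -5904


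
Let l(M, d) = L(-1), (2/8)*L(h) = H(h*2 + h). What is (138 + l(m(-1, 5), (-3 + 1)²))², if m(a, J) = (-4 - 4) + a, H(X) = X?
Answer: 15876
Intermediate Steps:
m(a, J) = -8 + a
L(h) = 12*h (L(h) = 4*(h*2 + h) = 4*(2*h + h) = 4*(3*h) = 12*h)
l(M, d) = -12 (l(M, d) = 12*(-1) = -12)
(138 + l(m(-1, 5), (-3 + 1)²))² = (138 - 12)² = 126² = 15876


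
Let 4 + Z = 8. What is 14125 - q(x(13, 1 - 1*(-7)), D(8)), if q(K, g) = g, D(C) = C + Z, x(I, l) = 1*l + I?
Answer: 14113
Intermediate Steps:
Z = 4 (Z = -4 + 8 = 4)
x(I, l) = I + l (x(I, l) = l + I = I + l)
D(C) = 4 + C (D(C) = C + 4 = 4 + C)
14125 - q(x(13, 1 - 1*(-7)), D(8)) = 14125 - (4 + 8) = 14125 - 1*12 = 14125 - 12 = 14113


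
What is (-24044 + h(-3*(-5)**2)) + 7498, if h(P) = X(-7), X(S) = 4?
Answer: -16542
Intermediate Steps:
h(P) = 4
(-24044 + h(-3*(-5)**2)) + 7498 = (-24044 + 4) + 7498 = -24040 + 7498 = -16542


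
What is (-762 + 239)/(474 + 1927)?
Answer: -523/2401 ≈ -0.21783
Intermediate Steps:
(-762 + 239)/(474 + 1927) = -523/2401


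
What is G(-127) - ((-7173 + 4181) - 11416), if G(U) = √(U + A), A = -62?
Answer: 14408 + 3*I*√21 ≈ 14408.0 + 13.748*I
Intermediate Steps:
G(U) = √(-62 + U) (G(U) = √(U - 62) = √(-62 + U))
G(-127) - ((-7173 + 4181) - 11416) = √(-62 - 127) - ((-7173 + 4181) - 11416) = √(-189) - (-2992 - 11416) = 3*I*√21 - 1*(-14408) = 3*I*√21 + 14408 = 14408 + 3*I*√21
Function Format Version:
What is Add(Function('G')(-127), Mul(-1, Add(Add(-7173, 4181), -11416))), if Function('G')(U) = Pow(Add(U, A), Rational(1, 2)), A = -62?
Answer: Add(14408, Mul(3, I, Pow(21, Rational(1, 2)))) ≈ Add(14408., Mul(13.748, I))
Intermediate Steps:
Function('G')(U) = Pow(Add(-62, U), Rational(1, 2)) (Function('G')(U) = Pow(Add(U, -62), Rational(1, 2)) = Pow(Add(-62, U), Rational(1, 2)))
Add(Function('G')(-127), Mul(-1, Add(Add(-7173, 4181), -11416))) = Add(Pow(Add(-62, -127), Rational(1, 2)), Mul(-1, Add(Add(-7173, 4181), -11416))) = Add(Pow(-189, Rational(1, 2)), Mul(-1, Add(-2992, -11416))) = Add(Mul(3, I, Pow(21, Rational(1, 2))), Mul(-1, -14408)) = Add(Mul(3, I, Pow(21, Rational(1, 2))), 14408) = Add(14408, Mul(3, I, Pow(21, Rational(1, 2))))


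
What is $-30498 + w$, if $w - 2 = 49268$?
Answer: $18772$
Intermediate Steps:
$w = 49270$ ($w = 2 + 49268 = 49270$)
$-30498 + w = -30498 + 49270 = 18772$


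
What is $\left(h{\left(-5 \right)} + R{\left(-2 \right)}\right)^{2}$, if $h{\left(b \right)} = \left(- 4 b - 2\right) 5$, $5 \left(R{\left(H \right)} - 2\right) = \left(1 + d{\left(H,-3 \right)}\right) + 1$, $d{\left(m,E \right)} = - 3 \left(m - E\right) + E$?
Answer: $\frac{207936}{25} \approx 8317.4$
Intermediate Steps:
$d{\left(m,E \right)} = - 3 m + 4 E$ ($d{\left(m,E \right)} = \left(- 3 m + 3 E\right) + E = - 3 m + 4 E$)
$R{\left(H \right)} = - \frac{3 H}{5}$ ($R{\left(H \right)} = 2 + \frac{\left(1 - \left(12 + 3 H\right)\right) + 1}{5} = 2 + \frac{\left(-11 - 3 H\right) + 1}{5} = 2 + \frac{-10 - 3 H}{5} = 2 - \left(2 + \frac{3 H}{5}\right) = - \frac{3 H}{5}$)
$h{\left(b \right)} = -10 - 20 b$ ($h{\left(b \right)} = \left(-2 - 4 b\right) 5 = -10 - 20 b$)
$\left(h{\left(-5 \right)} + R{\left(-2 \right)}\right)^{2} = \left(\left(-10 - -100\right) - - \frac{6}{5}\right)^{2} = \left(\left(-10 + 100\right) + \frac{6}{5}\right)^{2} = \left(90 + \frac{6}{5}\right)^{2} = \left(\frac{456}{5}\right)^{2} = \frac{207936}{25}$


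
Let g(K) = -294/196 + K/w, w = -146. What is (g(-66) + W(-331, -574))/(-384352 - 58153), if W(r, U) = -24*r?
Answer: -1159671/64605730 ≈ -0.017950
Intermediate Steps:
g(K) = -3/2 - K/146 (g(K) = -294/196 + K/(-146) = -294*1/196 + K*(-1/146) = -3/2 - K/146)
(g(-66) + W(-331, -574))/(-384352 - 58153) = ((-3/2 - 1/146*(-66)) - 24*(-331))/(-384352 - 58153) = ((-3/2 + 33/73) + 7944)/(-442505) = (-153/146 + 7944)*(-1/442505) = (1159671/146)*(-1/442505) = -1159671/64605730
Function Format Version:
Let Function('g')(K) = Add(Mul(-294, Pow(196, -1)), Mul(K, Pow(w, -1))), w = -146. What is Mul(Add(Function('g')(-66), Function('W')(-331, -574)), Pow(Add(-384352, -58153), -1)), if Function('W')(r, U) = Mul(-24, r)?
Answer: Rational(-1159671, 64605730) ≈ -0.017950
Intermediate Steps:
Function('g')(K) = Add(Rational(-3, 2), Mul(Rational(-1, 146), K)) (Function('g')(K) = Add(Mul(-294, Pow(196, -1)), Mul(K, Pow(-146, -1))) = Add(Mul(-294, Rational(1, 196)), Mul(K, Rational(-1, 146))) = Add(Rational(-3, 2), Mul(Rational(-1, 146), K)))
Mul(Add(Function('g')(-66), Function('W')(-331, -574)), Pow(Add(-384352, -58153), -1)) = Mul(Add(Add(Rational(-3, 2), Mul(Rational(-1, 146), -66)), Mul(-24, -331)), Pow(Add(-384352, -58153), -1)) = Mul(Add(Add(Rational(-3, 2), Rational(33, 73)), 7944), Pow(-442505, -1)) = Mul(Add(Rational(-153, 146), 7944), Rational(-1, 442505)) = Mul(Rational(1159671, 146), Rational(-1, 442505)) = Rational(-1159671, 64605730)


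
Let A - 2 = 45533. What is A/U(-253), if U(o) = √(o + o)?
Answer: -45535*I*√506/506 ≈ -2024.3*I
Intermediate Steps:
A = 45535 (A = 2 + 45533 = 45535)
U(o) = √2*√o (U(o) = √(2*o) = √2*√o)
A/U(-253) = 45535/((√2*√(-253))) = 45535/((√2*(I*√253))) = 45535/((I*√506)) = 45535*(-I*√506/506) = -45535*I*√506/506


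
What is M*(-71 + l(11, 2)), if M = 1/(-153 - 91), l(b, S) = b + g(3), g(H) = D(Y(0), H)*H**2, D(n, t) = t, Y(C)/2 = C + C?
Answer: 33/244 ≈ 0.13525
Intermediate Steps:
Y(C) = 4*C (Y(C) = 2*(C + C) = 2*(2*C) = 4*C)
g(H) = H**3 (g(H) = H*H**2 = H**3)
l(b, S) = 27 + b (l(b, S) = b + 3**3 = b + 27 = 27 + b)
M = -1/244 (M = 1/(-244) = -1/244 ≈ -0.0040984)
M*(-71 + l(11, 2)) = -(-71 + (27 + 11))/244 = -(-71 + 38)/244 = -1/244*(-33) = 33/244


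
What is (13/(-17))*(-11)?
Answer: 143/17 ≈ 8.4118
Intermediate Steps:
(13/(-17))*(-11) = (13*(-1/17))*(-11) = -13/17*(-11) = 143/17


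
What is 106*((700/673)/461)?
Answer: 74200/310253 ≈ 0.23916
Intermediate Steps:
106*((700/673)/461) = 106*((700*(1/673))*(1/461)) = 106*((700/673)*(1/461)) = 106*(700/310253) = 74200/310253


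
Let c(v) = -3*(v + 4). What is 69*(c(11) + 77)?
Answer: 2208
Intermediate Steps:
c(v) = -12 - 3*v (c(v) = -3*(4 + v) = -12 - 3*v)
69*(c(11) + 77) = 69*((-12 - 3*11) + 77) = 69*((-12 - 33) + 77) = 69*(-45 + 77) = 69*32 = 2208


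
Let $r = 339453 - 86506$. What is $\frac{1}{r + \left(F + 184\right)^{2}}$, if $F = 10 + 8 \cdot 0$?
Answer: $\frac{1}{290583} \approx 3.4414 \cdot 10^{-6}$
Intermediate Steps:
$F = 10$ ($F = 10 + 0 = 10$)
$r = 252947$ ($r = 339453 - 86506 = 252947$)
$\frac{1}{r + \left(F + 184\right)^{2}} = \frac{1}{252947 + \left(10 + 184\right)^{2}} = \frac{1}{252947 + 194^{2}} = \frac{1}{252947 + 37636} = \frac{1}{290583}$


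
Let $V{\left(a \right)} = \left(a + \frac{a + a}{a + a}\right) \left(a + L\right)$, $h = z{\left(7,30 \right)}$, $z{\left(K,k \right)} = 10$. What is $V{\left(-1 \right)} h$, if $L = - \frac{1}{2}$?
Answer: $0$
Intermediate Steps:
$h = 10$
$L = - \frac{1}{2}$ ($L = \left(-1\right) \frac{1}{2} = - \frac{1}{2} \approx -0.5$)
$V{\left(a \right)} = \left(1 + a\right) \left(- \frac{1}{2} + a\right)$ ($V{\left(a \right)} = \left(a + \frac{a + a}{a + a}\right) \left(a - \frac{1}{2}\right) = \left(a + \frac{2 a}{2 a}\right) \left(- \frac{1}{2} + a\right) = \left(a + 2 a \frac{1}{2 a}\right) \left(- \frac{1}{2} + a\right) = \left(a + 1\right) \left(- \frac{1}{2} + a\right) = \left(1 + a\right) \left(- \frac{1}{2} + a\right)$)
$V{\left(-1 \right)} h = \left(- \frac{1}{2} + \left(-1\right)^{2} + \frac{1}{2} \left(-1\right)\right) 10 = \left(- \frac{1}{2} + 1 - \frac{1}{2}\right) 10 = 0 \cdot 10 = 0$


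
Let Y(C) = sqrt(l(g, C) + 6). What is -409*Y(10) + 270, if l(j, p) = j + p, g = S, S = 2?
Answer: 270 - 1227*sqrt(2) ≈ -1465.2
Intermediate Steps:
g = 2
Y(C) = sqrt(8 + C) (Y(C) = sqrt((2 + C) + 6) = sqrt(8 + C))
-409*Y(10) + 270 = -409*sqrt(8 + 10) + 270 = -1227*sqrt(2) + 270 = 270 - 1227*sqrt(2)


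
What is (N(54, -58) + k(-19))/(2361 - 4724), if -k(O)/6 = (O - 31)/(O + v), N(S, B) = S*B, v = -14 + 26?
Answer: 22224/16541 ≈ 1.3436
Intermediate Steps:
v = 12
N(S, B) = B*S
k(O) = -6*(-31 + O)/(12 + O) (k(O) = -6*(O - 31)/(O + 12) = -6*(-31 + O)/(12 + O))
(N(54, -58) + k(-19))/(2361 - 4724) = (-58*54 + 6*(31 - 1*(-19))/(12 - 19))/(2361 - 4724) = (-3132 + 6*(31 + 19)/(-7))/(-2363) = (-3132 + 6*(-⅐)*50)*(-1/2363) = (-3132 - 300/7)*(-1/2363) = -22224/7*(-1/2363) = 22224/16541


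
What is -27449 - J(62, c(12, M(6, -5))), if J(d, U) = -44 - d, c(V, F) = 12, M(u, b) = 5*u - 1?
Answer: -27343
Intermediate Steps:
M(u, b) = -1 + 5*u
-27449 - J(62, c(12, M(6, -5))) = -27449 - (-44 - 1*62) = -27449 - (-44 - 62) = -27449 - 1*(-106) = -27449 + 106 = -27343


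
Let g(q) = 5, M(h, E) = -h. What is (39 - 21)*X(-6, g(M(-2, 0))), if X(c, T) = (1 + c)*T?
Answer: -450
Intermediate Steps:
X(c, T) = T*(1 + c)
(39 - 21)*X(-6, g(M(-2, 0))) = (39 - 21)*(5*(1 - 6)) = 18*(5*(-5)) = 18*(-25) = -450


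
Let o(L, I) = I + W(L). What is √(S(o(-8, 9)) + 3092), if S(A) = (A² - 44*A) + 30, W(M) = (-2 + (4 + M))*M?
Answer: √3863 ≈ 62.153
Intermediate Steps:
W(M) = M*(2 + M) (W(M) = (2 + M)*M = M*(2 + M))
o(L, I) = I + L*(2 + L)
S(A) = 30 + A² - 44*A
√(S(o(-8, 9)) + 3092) = √((30 + (9 - 8*(2 - 8))² - 44*(9 - 8*(2 - 8))) + 3092) = √((30 + (9 - 8*(-6))² - 44*(9 - 8*(-6))) + 3092) = √((30 + (9 + 48)² - 44*(9 + 48)) + 3092) = √((30 + 57² - 44*57) + 3092) = √((30 + 3249 - 2508) + 3092) = √(771 + 3092) = √3863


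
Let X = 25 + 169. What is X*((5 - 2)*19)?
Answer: 11058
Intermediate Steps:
X = 194
X*((5 - 2)*19) = 194*((5 - 2)*19) = 194*(3*19) = 194*57 = 11058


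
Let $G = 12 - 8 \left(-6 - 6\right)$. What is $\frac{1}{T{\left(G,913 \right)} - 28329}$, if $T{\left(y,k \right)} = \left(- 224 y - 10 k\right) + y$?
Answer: $- \frac{1}{61543} \approx -1.6249 \cdot 10^{-5}$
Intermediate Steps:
$G = 108$ ($G = 12 - -96 = 12 + 96 = 108$)
$T{\left(y,k \right)} = - 223 y - 10 k$
$\frac{1}{T{\left(G,913 \right)} - 28329} = \frac{1}{\left(\left(-223\right) 108 - 9130\right) - 28329} = \frac{1}{\left(-24084 - 9130\right) - 28329} = \frac{1}{-33214 - 28329} = \frac{1}{-61543} = - \frac{1}{61543}$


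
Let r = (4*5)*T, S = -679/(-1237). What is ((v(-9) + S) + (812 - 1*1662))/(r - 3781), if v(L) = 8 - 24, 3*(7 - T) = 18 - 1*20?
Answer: 3211689/13462271 ≈ 0.23857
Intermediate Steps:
T = 23/3 (T = 7 - (18 - 1*20)/3 = 7 - (18 - 20)/3 = 7 - ⅓*(-2) = 7 + ⅔ = 23/3 ≈ 7.6667)
S = 679/1237 (S = -679*(-1/1237) = 679/1237 ≈ 0.54891)
v(L) = -16
r = 460/3 (r = (4*5)*(23/3) = 20*(23/3) = 460/3 ≈ 153.33)
((v(-9) + S) + (812 - 1*1662))/(r - 3781) = ((-16 + 679/1237) + (812 - 1*1662))/(460/3 - 3781) = (-19113/1237 + (812 - 1662))/(-10883/3) = (-19113/1237 - 850)*(-3/10883) = -1070563/1237*(-3/10883) = 3211689/13462271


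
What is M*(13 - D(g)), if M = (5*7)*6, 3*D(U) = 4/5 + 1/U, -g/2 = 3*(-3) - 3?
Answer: 32053/12 ≈ 2671.1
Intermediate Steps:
g = 24 (g = -2*(3*(-3) - 3) = -2*(-9 - 3) = -2*(-12) = 24)
D(U) = 4/15 + 1/(3*U) (D(U) = (4/5 + 1/U)/3 = 4/15 + 1/(3*U))
M = 210 (M = 35*6 = 210)
M*(13 - D(g)) = 210*(13 - (5 + 4*24)/(15*24)) = 210*(13 - (5 + 96)/(15*24)) = 210*(13 - 101/(15*24)) = 210*(13 - 1*101/360) = 210*(13 - 101/360) = 210*(4579/360) = 32053/12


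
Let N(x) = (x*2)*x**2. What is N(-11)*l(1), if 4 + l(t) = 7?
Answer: -7986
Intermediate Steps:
l(t) = 3 (l(t) = -4 + 7 = 3)
N(x) = 2*x**3 (N(x) = (2*x)*x**2 = 2*x**3)
N(-11)*l(1) = (2*(-11)**3)*3 = (2*(-1331))*3 = -2662*3 = -7986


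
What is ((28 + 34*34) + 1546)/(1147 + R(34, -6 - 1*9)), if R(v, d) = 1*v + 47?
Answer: 1365/614 ≈ 2.2231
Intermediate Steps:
R(v, d) = 47 + v (R(v, d) = v + 47 = 47 + v)
((28 + 34*34) + 1546)/(1147 + R(34, -6 - 1*9)) = ((28 + 34*34) + 1546)/(1147 + (47 + 34)) = ((28 + 1156) + 1546)/(1147 + 81) = (1184 + 1546)/1228 = 2730*(1/1228) = 1365/614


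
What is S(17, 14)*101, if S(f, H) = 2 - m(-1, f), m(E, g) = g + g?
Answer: -3232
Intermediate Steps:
m(E, g) = 2*g
S(f, H) = 2 - 2*f
S(17, 14)*101 = (2 - 2*17)*101 = (2 - 34)*101 = -32*101 = -3232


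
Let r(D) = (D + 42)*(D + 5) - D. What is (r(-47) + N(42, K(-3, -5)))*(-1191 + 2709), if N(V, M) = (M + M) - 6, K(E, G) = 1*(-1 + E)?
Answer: 368874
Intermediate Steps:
K(E, G) = -1 + E
N(V, M) = -6 + 2*M (N(V, M) = 2*M - 6 = -6 + 2*M)
r(D) = -D + (5 + D)*(42 + D) (r(D) = (42 + D)*(5 + D) - D = (5 + D)*(42 + D) - D = -D + (5 + D)*(42 + D))
(r(-47) + N(42, K(-3, -5)))*(-1191 + 2709) = ((210 + (-47)² + 46*(-47)) + (-6 + 2*(-1 - 3)))*(-1191 + 2709) = ((210 + 2209 - 2162) + (-6 + 2*(-4)))*1518 = (257 + (-6 - 8))*1518 = (257 - 14)*1518 = 243*1518 = 368874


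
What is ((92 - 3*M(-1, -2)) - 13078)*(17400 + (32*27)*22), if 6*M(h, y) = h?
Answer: -472776084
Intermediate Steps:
M(h, y) = h/6
((92 - 3*M(-1, -2)) - 13078)*(17400 + (32*27)*22) = ((92 - (-1)/2) - 13078)*(17400 + (32*27)*22) = ((92 - 3*(-⅙)) - 13078)*(17400 + 864*22) = ((92 + ½) - 13078)*(17400 + 19008) = (185/2 - 13078)*36408 = -25971/2*36408 = -472776084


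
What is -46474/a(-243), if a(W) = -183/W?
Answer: -3764394/61 ≈ -61711.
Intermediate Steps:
-46474/a(-243) = -46474/((-183/(-243))) = -46474/((-183*(-1/243))) = -46474/61/81 = -46474*81/61 = -3764394/61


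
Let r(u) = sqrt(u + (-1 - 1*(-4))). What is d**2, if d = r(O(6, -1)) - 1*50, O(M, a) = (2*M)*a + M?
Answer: (50 - I*sqrt(3))**2 ≈ 2497.0 - 173.21*I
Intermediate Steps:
O(M, a) = M + 2*M*a (O(M, a) = 2*M*a + M = M + 2*M*a)
r(u) = sqrt(3 + u) (r(u) = sqrt(u + (-1 + 4)) = sqrt(u + 3) = sqrt(3 + u))
d = -50 + I*sqrt(3) (d = sqrt(3 + 6*(1 + 2*(-1))) - 1*50 = sqrt(3 + 6*(1 - 2)) - 50 = sqrt(3 + 6*(-1)) - 50 = sqrt(3 - 6) - 50 = sqrt(-3) - 50 = I*sqrt(3) - 50 = -50 + I*sqrt(3) ≈ -50.0 + 1.732*I)
d**2 = (-50 + I*sqrt(3))**2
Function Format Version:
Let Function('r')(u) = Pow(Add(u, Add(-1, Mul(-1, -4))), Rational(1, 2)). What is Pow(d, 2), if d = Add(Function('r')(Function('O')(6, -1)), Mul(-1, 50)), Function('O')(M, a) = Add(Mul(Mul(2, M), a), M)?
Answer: Pow(Add(50, Mul(-1, I, Pow(3, Rational(1, 2)))), 2) ≈ Add(2497.0, Mul(-173.21, I))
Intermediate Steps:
Function('O')(M, a) = Add(M, Mul(2, M, a)) (Function('O')(M, a) = Add(Mul(2, M, a), M) = Add(M, Mul(2, M, a)))
Function('r')(u) = Pow(Add(3, u), Rational(1, 2)) (Function('r')(u) = Pow(Add(u, Add(-1, 4)), Rational(1, 2)) = Pow(Add(u, 3), Rational(1, 2)) = Pow(Add(3, u), Rational(1, 2)))
d = Add(-50, Mul(I, Pow(3, Rational(1, 2)))) (d = Add(Pow(Add(3, Mul(6, Add(1, Mul(2, -1)))), Rational(1, 2)), Mul(-1, 50)) = Add(Pow(Add(3, Mul(6, Add(1, -2))), Rational(1, 2)), -50) = Add(Pow(Add(3, Mul(6, -1)), Rational(1, 2)), -50) = Add(Pow(Add(3, -6), Rational(1, 2)), -50) = Add(Pow(-3, Rational(1, 2)), -50) = Add(Mul(I, Pow(3, Rational(1, 2))), -50) = Add(-50, Mul(I, Pow(3, Rational(1, 2)))) ≈ Add(-50.000, Mul(1.7320, I)))
Pow(d, 2) = Pow(Add(-50, Mul(I, Pow(3, Rational(1, 2)))), 2)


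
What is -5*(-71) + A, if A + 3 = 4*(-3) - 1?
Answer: 339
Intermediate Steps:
A = -16 (A = -3 + (4*(-3) - 1) = -3 + (-12 - 1) = -3 - 13 = -16)
-5*(-71) + A = -5*(-71) - 16 = 355 - 16 = 339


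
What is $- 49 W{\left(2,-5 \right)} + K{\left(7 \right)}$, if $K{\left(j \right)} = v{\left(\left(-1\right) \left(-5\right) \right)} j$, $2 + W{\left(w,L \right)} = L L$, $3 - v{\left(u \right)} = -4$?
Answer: $-1078$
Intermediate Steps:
$v{\left(u \right)} = 7$ ($v{\left(u \right)} = 3 - -4 = 3 + 4 = 7$)
$W{\left(w,L \right)} = -2 + L^{2}$ ($W{\left(w,L \right)} = -2 + L L = -2 + L^{2}$)
$K{\left(j \right)} = 7 j$
$- 49 W{\left(2,-5 \right)} + K{\left(7 \right)} = - 49 \left(-2 + \left(-5\right)^{2}\right) + 7 \cdot 7 = - 49 \left(-2 + 25\right) + 49 = \left(-49\right) 23 + 49 = -1127 + 49 = -1078$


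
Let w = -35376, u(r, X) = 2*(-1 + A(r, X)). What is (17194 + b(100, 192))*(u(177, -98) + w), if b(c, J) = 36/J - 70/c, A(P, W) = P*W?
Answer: -9637981353/8 ≈ -1.2047e+9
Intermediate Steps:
b(c, J) = -70/c + 36/J
u(r, X) = -2 + 2*X*r (u(r, X) = 2*(-1 + r*X) = 2*(-1 + X*r) = -2 + 2*X*r)
(17194 + b(100, 192))*(u(177, -98) + w) = (17194 + (-70/100 + 36/192))*((-2 + 2*(-98)*177) - 35376) = (17194 + (-70*1/100 + 36*(1/192)))*((-2 - 34692) - 35376) = (17194 + (-7/10 + 3/16))*(-34694 - 35376) = (17194 - 41/80)*(-70070) = (1375479/80)*(-70070) = -9637981353/8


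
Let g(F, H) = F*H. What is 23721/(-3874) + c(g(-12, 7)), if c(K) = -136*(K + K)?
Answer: 88489431/3874 ≈ 22842.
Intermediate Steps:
c(K) = -272*K
23721/(-3874) + c(g(-12, 7)) = 23721/(-3874) - (-3264)*7 = 23721*(-1/3874) - 272*(-84) = -23721/3874 + 22848 = 88489431/3874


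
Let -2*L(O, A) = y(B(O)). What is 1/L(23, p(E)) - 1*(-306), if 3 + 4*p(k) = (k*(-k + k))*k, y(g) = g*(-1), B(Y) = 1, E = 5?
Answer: 308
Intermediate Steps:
y(g) = -g
p(k) = -¾ (p(k) = -¾ + ((k*(-k + k))*k)/4 = -¾ + ((k*0)*k)/4 = -¾ + (0*k)/4 = -¾ + (¼)*0 = -¾ + 0 = -¾)
L(O, A) = ½ (L(O, A) = -(-1)/2 = -½*(-1) = ½)
1/L(23, p(E)) - 1*(-306) = 1/(½) - 1*(-306) = 2 + 306 = 308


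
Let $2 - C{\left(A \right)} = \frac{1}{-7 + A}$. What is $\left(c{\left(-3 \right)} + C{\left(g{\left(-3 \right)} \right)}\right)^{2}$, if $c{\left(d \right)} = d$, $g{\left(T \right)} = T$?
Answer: $\frac{81}{100} \approx 0.81$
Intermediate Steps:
$C{\left(A \right)} = 2 - \frac{1}{-7 + A}$
$\left(c{\left(-3 \right)} + C{\left(g{\left(-3 \right)} \right)}\right)^{2} = \left(-3 + \frac{-15 + 2 \left(-3\right)}{-7 - 3}\right)^{2} = \left(-3 + \frac{-15 - 6}{-10}\right)^{2} = \left(-3 - - \frac{21}{10}\right)^{2} = \left(-3 + \frac{21}{10}\right)^{2} = \left(- \frac{9}{10}\right)^{2} = \frac{81}{100}$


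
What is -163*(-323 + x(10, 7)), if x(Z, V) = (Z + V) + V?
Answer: 48737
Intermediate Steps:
x(Z, V) = Z + 2*V (x(Z, V) = (V + Z) + V = Z + 2*V)
-163*(-323 + x(10, 7)) = -163*(-323 + (10 + 2*7)) = -163*(-323 + (10 + 14)) = -163*(-323 + 24) = -163*(-299) = 48737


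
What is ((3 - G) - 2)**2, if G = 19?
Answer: 324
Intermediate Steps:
((3 - G) - 2)**2 = ((3 - 1*19) - 2)**2 = ((3 - 19) - 2)**2 = (-16 - 2)**2 = (-18)**2 = 324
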